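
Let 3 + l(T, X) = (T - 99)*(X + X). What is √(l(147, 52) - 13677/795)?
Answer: √349144390/265 ≈ 70.511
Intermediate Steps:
l(T, X) = -3 + 2*X*(-99 + T) (l(T, X) = -3 + (T - 99)*(X + X) = -3 + (-99 + T)*(2*X) = -3 + 2*X*(-99 + T))
√(l(147, 52) - 13677/795) = √((-3 - 198*52 + 2*147*52) - 13677/795) = √((-3 - 10296 + 15288) - 13677*1/795) = √(4989 - 4559/265) = √(1317526/265) = √349144390/265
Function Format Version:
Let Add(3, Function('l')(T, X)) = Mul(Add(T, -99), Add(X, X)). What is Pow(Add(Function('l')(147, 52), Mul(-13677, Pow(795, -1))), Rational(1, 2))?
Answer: Mul(Rational(1, 265), Pow(349144390, Rational(1, 2))) ≈ 70.511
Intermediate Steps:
Function('l')(T, X) = Add(-3, Mul(2, X, Add(-99, T))) (Function('l')(T, X) = Add(-3, Mul(Add(T, -99), Add(X, X))) = Add(-3, Mul(Add(-99, T), Mul(2, X))) = Add(-3, Mul(2, X, Add(-99, T))))
Pow(Add(Function('l')(147, 52), Mul(-13677, Pow(795, -1))), Rational(1, 2)) = Pow(Add(Add(-3, Mul(-198, 52), Mul(2, 147, 52)), Mul(-13677, Pow(795, -1))), Rational(1, 2)) = Pow(Add(Add(-3, -10296, 15288), Mul(-13677, Rational(1, 795))), Rational(1, 2)) = Pow(Add(4989, Rational(-4559, 265)), Rational(1, 2)) = Pow(Rational(1317526, 265), Rational(1, 2)) = Mul(Rational(1, 265), Pow(349144390, Rational(1, 2)))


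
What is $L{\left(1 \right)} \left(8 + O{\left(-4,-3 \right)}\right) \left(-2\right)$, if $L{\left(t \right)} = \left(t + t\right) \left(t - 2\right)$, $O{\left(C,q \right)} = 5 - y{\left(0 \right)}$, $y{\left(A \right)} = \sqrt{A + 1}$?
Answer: $48$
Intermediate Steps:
$y{\left(A \right)} = \sqrt{1 + A}$
$O{\left(C,q \right)} = 4$ ($O{\left(C,q \right)} = 5 - \sqrt{1 + 0} = 5 - \sqrt{1} = 5 - 1 = 4$)
$L{\left(t \right)} = 2 t \left(-2 + t\right)$
$L{\left(1 \right)} \left(8 + O{\left(-4,-3 \right)}\right) \left(-2\right) = 2 \cdot 1 \left(-2 + 1\right) \left(8 + 4\right) \left(-2\right) = 2 \cdot 1 \left(-1\right) 12 \left(-2\right) = \left(-2\right) \left(-24\right) = 48$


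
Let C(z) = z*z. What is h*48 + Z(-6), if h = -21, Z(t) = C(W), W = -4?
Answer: -992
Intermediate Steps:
C(z) = z**2
Z(t) = 16 (Z(t) = (-4)**2 = 16)
h*48 + Z(-6) = -21*48 + 16 = -1008 + 16 = -992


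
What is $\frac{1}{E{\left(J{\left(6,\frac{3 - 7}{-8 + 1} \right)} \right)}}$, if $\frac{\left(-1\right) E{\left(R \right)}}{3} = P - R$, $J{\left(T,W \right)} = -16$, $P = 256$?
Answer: $- \frac{1}{816} \approx -0.0012255$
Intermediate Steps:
$E{\left(R \right)} = -768 + 3 R$ ($E{\left(R \right)} = - 3 \left(256 - R\right) = -768 + 3 R$)
$\frac{1}{E{\left(J{\left(6,\frac{3 - 7}{-8 + 1} \right)} \right)}} = \frac{1}{-768 + 3 \left(-16\right)} = \frac{1}{-768 - 48} = \frac{1}{-816} = - \frac{1}{816}$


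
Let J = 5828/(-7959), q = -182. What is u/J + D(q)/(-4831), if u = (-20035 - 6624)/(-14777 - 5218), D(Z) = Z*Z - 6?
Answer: -1628101892897/187653528220 ≈ -8.6761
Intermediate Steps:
D(Z) = -6 + Z² (D(Z) = Z² - 6 = -6 + Z²)
u = 26659/19995 (u = -26659/(-19995) = -26659*(-1/19995) = 26659/19995 ≈ 1.3333)
J = -5828/7959 (J = 5828*(-1/7959) = -5828/7959 ≈ -0.73225)
u/J + D(q)/(-4831) = 26659/(19995*(-5828/7959)) + (-6 + (-182)²)/(-4831) = (26659/19995)*(-7959/5828) + (-6 + 33124)*(-1/4831) = -70726327/38843620 + 33118*(-1/4831) = -70726327/38843620 - 33118/4831 = -1628101892897/187653528220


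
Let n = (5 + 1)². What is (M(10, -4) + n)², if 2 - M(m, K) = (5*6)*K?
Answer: 24964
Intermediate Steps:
n = 36 (n = 6² = 36)
M(m, K) = 2 - 30*K (M(m, K) = 2 - 5*6*K = 2 - 30*K)
(M(10, -4) + n)² = ((2 - 30*(-4)) + 36)² = ((2 + 120) + 36)² = (122 + 36)² = 158² = 24964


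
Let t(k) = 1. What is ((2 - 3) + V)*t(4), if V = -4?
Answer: -5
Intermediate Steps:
((2 - 3) + V)*t(4) = ((2 - 3) - 4)*1 = (-1 - 4)*1 = -5*1 = -5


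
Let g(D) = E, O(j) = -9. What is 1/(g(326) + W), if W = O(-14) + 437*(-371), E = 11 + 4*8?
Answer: -1/162093 ≈ -6.1693e-6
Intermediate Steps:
E = 43 (E = 11 + 32 = 43)
g(D) = 43
W = -162136 (W = -9 + 437*(-371) = -9 - 162127 = -162136)
1/(g(326) + W) = 1/(43 - 162136) = 1/(-162093) = -1/162093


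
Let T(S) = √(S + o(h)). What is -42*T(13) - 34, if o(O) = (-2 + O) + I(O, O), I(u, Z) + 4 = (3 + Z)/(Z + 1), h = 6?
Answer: -34 - 60*√7 ≈ -192.75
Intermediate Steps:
I(u, Z) = -4 + (3 + Z)/(1 + Z) (I(u, Z) = -4 + (3 + Z)/(Z + 1) = -4 + (3 + Z)/(1 + Z))
o(O) = -2 + O + (-1 - 3*O)/(1 + O) (o(O) = (-2 + O) + (-1 - 3*O)/(1 + O) = -2 + O + (-1 - 3*O)/(1 + O))
T(S) = √(9/7 + S) (T(S) = √(S + (-3 + 6² - 4*6)/(1 + 6)) = √(S + (-3 + 36 - 24)/7) = √(S + (⅐)*9) = √(S + 9/7) = √(9/7 + S))
-42*T(13) - 34 = -6*√(63 + 49*13) - 34 = -6*√(63 + 637) - 34 = -6*√700 - 34 = -6*10*√7 - 34 = -60*√7 - 34 = -34 - 60*√7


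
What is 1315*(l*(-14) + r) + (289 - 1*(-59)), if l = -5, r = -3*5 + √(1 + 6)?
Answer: 72673 + 1315*√7 ≈ 76152.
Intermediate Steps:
r = -15 + √7 ≈ -12.354
1315*(l*(-14) + r) + (289 - 1*(-59)) = 1315*(-5*(-14) + (-15 + √7)) + (289 - 1*(-59)) = 1315*(70 + (-15 + √7)) + (289 + 59) = 1315*(55 + √7) + 348 = (72325 + 1315*√7) + 348 = 72673 + 1315*√7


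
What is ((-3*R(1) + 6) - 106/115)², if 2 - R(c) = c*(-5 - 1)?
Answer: 4734976/13225 ≈ 358.03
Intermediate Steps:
R(c) = 2 + 6*c (R(c) = 2 - c*(-5 - 1) = 2 - c*(-6) = 2 - (-6)*c = 2 + 6*c)
((-3*R(1) + 6) - 106/115)² = ((-3*(2 + 6*1) + 6) - 106/115)² = ((-3*(2 + 6) + 6) - 106*1/115)² = ((-3*8 + 6) - 106/115)² = ((-24 + 6) - 106/115)² = (-18 - 106/115)² = (-2176/115)² = 4734976/13225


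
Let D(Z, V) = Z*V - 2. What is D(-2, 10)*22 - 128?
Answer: -612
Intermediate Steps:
D(Z, V) = -2 + V*Z (D(Z, V) = V*Z - 2 = -2 + V*Z)
D(-2, 10)*22 - 128 = (-2 + 10*(-2))*22 - 128 = (-2 - 20)*22 - 128 = -22*22 - 128 = -484 - 128 = -612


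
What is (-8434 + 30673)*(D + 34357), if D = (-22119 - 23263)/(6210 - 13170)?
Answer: 886483983063/1160 ≈ 7.6421e+8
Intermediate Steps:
D = 22691/3480 (D = -45382/(-6960) = -45382*(-1/6960) = 22691/3480 ≈ 6.5204)
(-8434 + 30673)*(D + 34357) = (-8434 + 30673)*(22691/3480 + 34357) = 22239*(119585051/3480) = 886483983063/1160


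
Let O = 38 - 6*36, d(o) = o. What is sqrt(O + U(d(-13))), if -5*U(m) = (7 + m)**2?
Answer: I*sqrt(4630)/5 ≈ 13.609*I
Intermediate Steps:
U(m) = -(7 + m)**2/5
O = -178 (O = 38 - 216 = -178)
sqrt(O + U(d(-13))) = sqrt(-178 - (7 - 13)**2/5) = sqrt(-178 - 1/5*(-6)**2) = sqrt(-178 - 1/5*36) = sqrt(-178 - 36/5) = sqrt(-926/5) = I*sqrt(4630)/5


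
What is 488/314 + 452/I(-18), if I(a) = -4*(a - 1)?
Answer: 22377/2983 ≈ 7.5015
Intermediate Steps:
I(a) = 4 - 4*a (I(a) = -4*(-1 + a) = 4 - 4*a)
488/314 + 452/I(-18) = 488/314 + 452/(4 - 4*(-18)) = 488*(1/314) + 452/(4 + 72) = 244/157 + 452/76 = 244/157 + 452*(1/76) = 244/157 + 113/19 = 22377/2983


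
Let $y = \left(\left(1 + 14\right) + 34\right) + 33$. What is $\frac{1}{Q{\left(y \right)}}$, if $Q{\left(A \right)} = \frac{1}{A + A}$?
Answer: $164$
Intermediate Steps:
$y = 82$ ($y = \left(15 + 34\right) + 33 = 49 + 33 = 82$)
$Q{\left(A \right)} = \frac{1}{2 A}$
$\frac{1}{Q{\left(y \right)}} = \frac{1}{\frac{1}{2} \cdot \frac{1}{82}} = \frac{1}{\frac{1}{164}} = 164$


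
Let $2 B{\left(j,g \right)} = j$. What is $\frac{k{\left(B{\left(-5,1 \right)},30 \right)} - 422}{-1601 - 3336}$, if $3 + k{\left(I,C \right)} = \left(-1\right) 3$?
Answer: $\frac{428}{4937} \approx 0.086692$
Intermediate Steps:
$B{\left(j,g \right)} = \frac{j}{2}$
$k{\left(I,C \right)} = -6$ ($k{\left(I,C \right)} = -3 - 3 = -6$)
$\frac{k{\left(B{\left(-5,1 \right)},30 \right)} - 422}{-1601 - 3336} = \frac{-6 - 422}{-1601 - 3336} = - \frac{428}{-4937} = \left(-428\right) \left(- \frac{1}{4937}\right) = \frac{428}{4937}$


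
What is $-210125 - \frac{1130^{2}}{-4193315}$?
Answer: $- \frac{176223807495}{838663} \approx -2.1012 \cdot 10^{5}$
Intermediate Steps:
$-210125 - \frac{1130^{2}}{-4193315} = -210125 - 1276900 \left(- \frac{1}{4193315}\right) = -210125 - - \frac{255380}{838663} = -210125 + \frac{255380}{838663} = - \frac{176223807495}{838663}$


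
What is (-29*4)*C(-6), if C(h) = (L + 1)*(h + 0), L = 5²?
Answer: 18096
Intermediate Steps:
L = 25
C(h) = 26*h (C(h) = (25 + 1)*(h + 0) = 26*h)
(-29*4)*C(-6) = (-29*4)*(26*(-6)) = -116*(-156) = 18096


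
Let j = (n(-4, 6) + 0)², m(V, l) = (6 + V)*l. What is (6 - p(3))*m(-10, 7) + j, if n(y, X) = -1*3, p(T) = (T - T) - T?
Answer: -243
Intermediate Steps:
p(T) = -T (p(T) = 0 - T = -T)
n(y, X) = -3
m(V, l) = l*(6 + V)
j = 9 (j = (-3 + 0)² = (-3)² = 9)
(6 - p(3))*m(-10, 7) + j = (6 - (-1)*3)*(7*(6 - 10)) + 9 = (6 - 1*(-3))*(7*(-4)) + 9 = (6 + 3)*(-28) + 9 = 9*(-28) + 9 = -252 + 9 = -243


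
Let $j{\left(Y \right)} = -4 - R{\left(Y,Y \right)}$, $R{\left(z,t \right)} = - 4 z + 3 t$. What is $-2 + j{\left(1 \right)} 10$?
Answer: $-32$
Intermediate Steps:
$j{\left(Y \right)} = -4 + Y$ ($j{\left(Y \right)} = -4 - \left(- 4 Y + 3 Y\right) = -4 - - Y = -4 + Y$)
$-2 + j{\left(1 \right)} 10 = -2 + \left(-4 + 1\right) 10 = -2 - 30 = -32$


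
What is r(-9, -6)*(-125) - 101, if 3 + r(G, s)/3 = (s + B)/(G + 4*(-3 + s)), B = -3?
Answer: 949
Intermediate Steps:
r(G, s) = -9 + 3*(-3 + s)/(-12 + G + 4*s) (r(G, s) = -9 + 3*((s - 3)/(G + 4*(-3 + s))) = -9 + 3*((-3 + s)/(G + (-12 + 4*s))) = -9 + 3*((-3 + s)/(-12 + G + 4*s)) = -9 + 3*(-3 + s)/(-12 + G + 4*s))
r(-9, -6)*(-125) - 101 = (3*(33 - 11*(-6) - 3*(-9))/(-12 - 9 + 4*(-6)))*(-125) - 101 = (3*(33 + 66 + 27)/(-12 - 9 - 24))*(-125) - 101 = (3*126/(-45))*(-125) - 101 = (3*(-1/45)*126)*(-125) - 101 = -42/5*(-125) - 101 = 1050 - 101 = 949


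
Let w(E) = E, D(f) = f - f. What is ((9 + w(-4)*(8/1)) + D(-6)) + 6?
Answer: -17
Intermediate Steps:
D(f) = 0
((9 + w(-4)*(8/1)) + D(-6)) + 6 = ((9 - 32/1) + 0) + 6 = ((9 - 32) + 0) + 6 = (-23 + 0) + 6 = -23 + 6 = -17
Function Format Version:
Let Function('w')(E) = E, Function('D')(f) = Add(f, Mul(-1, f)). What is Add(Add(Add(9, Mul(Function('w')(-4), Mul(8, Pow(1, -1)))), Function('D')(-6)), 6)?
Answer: -17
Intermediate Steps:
Function('D')(f) = 0
Add(Add(Add(9, Mul(Function('w')(-4), Mul(8, Pow(1, -1)))), Function('D')(-6)), 6) = Add(Add(Add(9, Mul(-4, Mul(8, Pow(1, -1)))), 0), 6) = Add(Add(Add(9, Mul(-4, Mul(8, 1))), 0), 6) = Add(Add(Add(9, Mul(-4, 8)), 0), 6) = Add(Add(Add(9, -32), 0), 6) = Add(Add(-23, 0), 6) = Add(-23, 6) = -17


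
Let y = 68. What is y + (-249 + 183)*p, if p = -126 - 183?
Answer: 20462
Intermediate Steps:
p = -309
y + (-249 + 183)*p = 68 + (-249 + 183)*(-309) = 68 - 66*(-309) = 68 + 20394 = 20462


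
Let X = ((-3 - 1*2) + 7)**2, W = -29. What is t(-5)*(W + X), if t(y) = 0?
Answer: 0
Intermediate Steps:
X = 4 (X = ((-3 - 2) + 7)**2 = (-5 + 7)**2 = 2**2 = 4)
t(-5)*(W + X) = 0*(-29 + 4) = 0*(-25) = 0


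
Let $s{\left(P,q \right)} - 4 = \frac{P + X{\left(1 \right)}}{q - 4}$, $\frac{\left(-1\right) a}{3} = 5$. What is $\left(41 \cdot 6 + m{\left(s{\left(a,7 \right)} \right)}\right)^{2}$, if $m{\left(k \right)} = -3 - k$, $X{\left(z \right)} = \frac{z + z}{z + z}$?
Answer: $\frac{534361}{9} \approx 59373.0$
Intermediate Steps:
$X{\left(z \right)} = 1$ ($X{\left(z \right)} = \frac{2 z}{2 z} = 2 z \frac{1}{2 z} = 1$)
$a = -15$ ($a = \left(-3\right) 5 = -15$)
$s{\left(P,q \right)} = 4 + \frac{1 + P}{-4 + q}$ ($s{\left(P,q \right)} = 4 + \frac{P + 1}{q - 4} = 4 + \frac{1 + P}{-4 + q}$)
$\left(41 \cdot 6 + m{\left(s{\left(a,7 \right)} \right)}\right)^{2} = \left(41 \cdot 6 - \left(3 + \frac{-15 - 15 + 4 \cdot 7}{-4 + 7}\right)\right)^{2} = \left(246 - \left(3 + \frac{-15 - 15 + 28}{3}\right)\right)^{2} = \left(246 - \left(3 + \frac{1}{3} \left(-2\right)\right)\right)^{2} = \left(246 - \frac{7}{3}\right)^{2} = \left(\frac{731}{3}\right)^{2} = \frac{534361}{9}$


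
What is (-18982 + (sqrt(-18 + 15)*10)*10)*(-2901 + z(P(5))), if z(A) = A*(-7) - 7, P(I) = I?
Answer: 55864026 - 294300*I*sqrt(3) ≈ 5.5864e+7 - 5.0974e+5*I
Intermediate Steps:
z(A) = -7 - 7*A (z(A) = -7*A - 7 = -7 - 7*A)
(-18982 + (sqrt(-18 + 15)*10)*10)*(-2901 + z(P(5))) = (-18982 + (sqrt(-18 + 15)*10)*10)*(-2901 + (-7 - 7*5)) = (-18982 + (sqrt(-3)*10)*10)*(-2901 + (-7 - 35)) = (-18982 + ((I*sqrt(3))*10)*10)*(-2901 - 42) = (-18982 + (10*I*sqrt(3))*10)*(-2943) = (-18982 + 100*I*sqrt(3))*(-2943) = 55864026 - 294300*I*sqrt(3)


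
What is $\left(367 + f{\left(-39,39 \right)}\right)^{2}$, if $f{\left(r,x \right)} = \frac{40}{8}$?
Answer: $138384$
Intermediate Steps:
$f{\left(r,x \right)} = 5$ ($f{\left(r,x \right)} = 40 \cdot \frac{1}{8} = 5$)
$\left(367 + f{\left(-39,39 \right)}\right)^{2} = \left(367 + 5\right)^{2} = 372^{2} = 138384$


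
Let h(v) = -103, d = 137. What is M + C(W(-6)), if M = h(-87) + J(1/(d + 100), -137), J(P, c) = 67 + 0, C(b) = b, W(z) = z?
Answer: -42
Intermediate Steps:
J(P, c) = 67
M = -36 (M = -103 + 67 = -36)
M + C(W(-6)) = -36 - 6 = -42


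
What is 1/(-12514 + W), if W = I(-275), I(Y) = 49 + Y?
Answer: -1/12740 ≈ -7.8493e-5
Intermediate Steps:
W = -226 (W = 49 - 275 = -226)
1/(-12514 + W) = 1/(-12514 - 226) = 1/(-12740) = -1/12740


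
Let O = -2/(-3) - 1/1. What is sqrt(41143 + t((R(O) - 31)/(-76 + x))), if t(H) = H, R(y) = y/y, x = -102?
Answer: sqrt(325895038)/89 ≈ 202.84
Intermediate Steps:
O = -1/3 (O = -2*(-1/3) - 1*1 = 2/3 - 1 = -1/3 ≈ -0.33333)
R(y) = 1
sqrt(41143 + t((R(O) - 31)/(-76 + x))) = sqrt(41143 + (1 - 31)/(-76 - 102)) = sqrt(41143 - 30/(-178)) = sqrt(41143 - 30*(-1/178)) = sqrt(41143 + 15/89) = sqrt(3661742/89) = sqrt(325895038)/89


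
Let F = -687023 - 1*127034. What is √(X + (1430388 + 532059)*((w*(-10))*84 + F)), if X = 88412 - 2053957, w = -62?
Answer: 8*I*√23364710051 ≈ 1.2228e+6*I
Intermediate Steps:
F = -814057 (F = -687023 - 127034 = -814057)
X = -1965545
√(X + (1430388 + 532059)*((w*(-10))*84 + F)) = √(-1965545 + (1430388 + 532059)*(-62*(-10)*84 - 814057)) = √(-1965545 + 1962447*(620*84 - 814057)) = √(-1965545 + 1962447*(52080 - 814057)) = √(-1965545 + 1962447*(-761977)) = √(-1965545 - 1495339477719) = √(-1495341443264) = 8*I*√23364710051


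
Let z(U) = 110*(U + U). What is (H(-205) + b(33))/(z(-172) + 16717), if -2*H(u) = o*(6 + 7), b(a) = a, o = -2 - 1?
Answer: -35/14082 ≈ -0.0024854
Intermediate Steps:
o = -3
z(U) = 220*U (z(U) = 110*(2*U) = 220*U)
H(u) = 39/2 (H(u) = -(-3)*(6 + 7)/2 = -(-3)*13/2 = -½*(-39) = 39/2)
(H(-205) + b(33))/(z(-172) + 16717) = (39/2 + 33)/(220*(-172) + 16717) = 105/(2*(-37840 + 16717)) = (105/2)/(-21123) = (105/2)*(-1/21123) = -35/14082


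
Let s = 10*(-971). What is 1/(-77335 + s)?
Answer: -1/87045 ≈ -1.1488e-5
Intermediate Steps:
s = -9710
1/(-77335 + s) = 1/(-77335 - 9710) = 1/(-87045) = -1/87045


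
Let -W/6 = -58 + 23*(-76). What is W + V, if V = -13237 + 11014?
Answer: 8613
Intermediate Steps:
V = -2223
W = 10836 (W = -6*(-58 + 23*(-76)) = -6*(-58 - 1748) = -6*(-1806) = 10836)
W + V = 10836 - 2223 = 8613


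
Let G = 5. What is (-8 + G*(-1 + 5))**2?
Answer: 144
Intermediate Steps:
(-8 + G*(-1 + 5))**2 = (-8 + 5*(-1 + 5))**2 = (-8 + 5*4)**2 = (-8 + 20)**2 = 12**2 = 144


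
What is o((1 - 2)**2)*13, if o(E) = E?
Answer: 13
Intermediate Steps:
o((1 - 2)**2)*13 = (1 - 2)**2*13 = (-1)**2*13 = 1*13 = 13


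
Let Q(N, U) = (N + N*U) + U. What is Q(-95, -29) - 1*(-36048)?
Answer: 38679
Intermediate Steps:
Q(N, U) = N + U + N*U
Q(-95, -29) - 1*(-36048) = (-95 - 29 - 95*(-29)) - 1*(-36048) = (-95 - 29 + 2755) + 36048 = 2631 + 36048 = 38679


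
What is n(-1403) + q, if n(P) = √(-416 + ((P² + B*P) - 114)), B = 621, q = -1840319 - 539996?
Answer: -2380315 + 2*√274154 ≈ -2.3793e+6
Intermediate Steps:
q = -2380315
n(P) = √(-530 + P² + 621*P) (n(P) = √(-416 + ((P² + 621*P) - 114)) = √(-416 + (-114 + P² + 621*P)) = √(-530 + P² + 621*P))
n(-1403) + q = √(-530 + (-1403)² + 621*(-1403)) - 2380315 = √(-530 + 1968409 - 871263) - 2380315 = √1096616 - 2380315 = 2*√274154 - 2380315 = -2380315 + 2*√274154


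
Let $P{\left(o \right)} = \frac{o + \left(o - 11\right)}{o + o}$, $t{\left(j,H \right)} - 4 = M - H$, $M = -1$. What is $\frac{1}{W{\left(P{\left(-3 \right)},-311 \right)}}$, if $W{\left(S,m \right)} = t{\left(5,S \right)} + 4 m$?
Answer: $- \frac{6}{7463} \approx -0.00080397$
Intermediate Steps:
$t{\left(j,H \right)} = 3 - H$ ($t{\left(j,H \right)} = 4 - \left(1 + H\right) = 3 - H$)
$P{\left(o \right)} = \frac{-11 + 2 o}{2 o}$ ($P{\left(o \right)} = \frac{o + \left(-11 + o\right)}{2 o} = \left(-11 + 2 o\right) \frac{1}{2 o} = \frac{-11 + 2 o}{2 o}$)
$W{\left(S,m \right)} = 3 - S + 4 m$ ($W{\left(S,m \right)} = \left(3 - S\right) + 4 m = 3 - S + 4 m$)
$\frac{1}{W{\left(P{\left(-3 \right)},-311 \right)}} = \frac{1}{3 - \frac{- \frac{11}{2} - 3}{-3} + 4 \left(-311\right)} = \frac{1}{3 - \left(- \frac{1}{3}\right) \left(- \frac{17}{2}\right) - 1244} = \frac{1}{3 - \frac{17}{6} - 1244} = \frac{1}{- \frac{7463}{6}} = - \frac{6}{7463}$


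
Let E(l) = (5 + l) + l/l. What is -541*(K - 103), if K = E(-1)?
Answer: 53018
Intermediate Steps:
E(l) = 6 + l (E(l) = (5 + l) + 1 = 6 + l)
K = 5 (K = 6 - 1 = 5)
-541*(K - 103) = -541*(5 - 103) = -541*(-98) = 53018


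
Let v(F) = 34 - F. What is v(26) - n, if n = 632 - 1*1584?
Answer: 960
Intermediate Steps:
n = -952 (n = 632 - 1584 = -952)
v(26) - n = (34 - 1*26) - 1*(-952) = (34 - 26) + 952 = 8 + 952 = 960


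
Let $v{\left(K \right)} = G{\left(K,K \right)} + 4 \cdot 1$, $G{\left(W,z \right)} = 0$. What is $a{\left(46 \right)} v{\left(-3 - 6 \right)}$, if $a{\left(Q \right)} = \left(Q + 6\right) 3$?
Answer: $624$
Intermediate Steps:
$a{\left(Q \right)} = 18 + 3 Q$ ($a{\left(Q \right)} = \left(6 + Q\right) 3 = 18 + 3 Q$)
$v{\left(K \right)} = 4$ ($v{\left(K \right)} = 0 + 4 \cdot 1 = 0 + 4 = 4$)
$a{\left(46 \right)} v{\left(-3 - 6 \right)} = \left(18 + 3 \cdot 46\right) 4 = \left(18 + 138\right) 4 = 156 \cdot 4 = 624$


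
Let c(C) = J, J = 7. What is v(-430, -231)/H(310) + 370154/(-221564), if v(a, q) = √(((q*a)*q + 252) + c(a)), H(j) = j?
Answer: -185077/110782 + I*√22944971/310 ≈ -1.6706 + 15.452*I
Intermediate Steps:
c(C) = 7
v(a, q) = √(259 + a*q²) (v(a, q) = √(((q*a)*q + 252) + 7) = √(((a*q)*q + 252) + 7) = √((a*q² + 252) + 7) = √((252 + a*q²) + 7) = √(259 + a*q²))
v(-430, -231)/H(310) + 370154/(-221564) = √(259 - 430*(-231)²)/310 + 370154/(-221564) = √(259 - 430*53361)*(1/310) + 370154*(-1/221564) = √(259 - 22945230)*(1/310) - 185077/110782 = √(-22944971)*(1/310) - 185077/110782 = (I*√22944971)*(1/310) - 185077/110782 = I*√22944971/310 - 185077/110782 = -185077/110782 + I*√22944971/310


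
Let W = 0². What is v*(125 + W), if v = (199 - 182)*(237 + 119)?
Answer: 756500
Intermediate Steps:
v = 6052 (v = 17*356 = 6052)
W = 0
v*(125 + W) = 6052*(125 + 0) = 6052*125 = 756500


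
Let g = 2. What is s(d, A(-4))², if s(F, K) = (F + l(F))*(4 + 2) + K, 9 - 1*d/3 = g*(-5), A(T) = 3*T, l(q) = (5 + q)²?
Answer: 547279236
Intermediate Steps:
d = 57 (d = 27 - 6*(-5) = 27 - 3*(-10) = 27 + 30 = 57)
s(F, K) = K + 6*F + 6*(5 + F)² (s(F, K) = (F + (5 + F)²)*(4 + 2) + K = (F + (5 + F)²)*6 + K = (6*F + 6*(5 + F)²) + K = K + 6*F + 6*(5 + F)²)
s(d, A(-4))² = (3*(-4) + 6*57 + 6*(5 + 57)²)² = (-12 + 342 + 6*62²)² = (-12 + 342 + 6*3844)² = (-12 + 342 + 23064)² = 23394² = 547279236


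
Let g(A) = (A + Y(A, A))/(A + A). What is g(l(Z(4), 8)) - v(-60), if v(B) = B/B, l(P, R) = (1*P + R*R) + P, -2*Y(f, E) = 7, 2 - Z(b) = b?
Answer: -127/240 ≈ -0.52917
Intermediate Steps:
Z(b) = 2 - b
Y(f, E) = -7/2 (Y(f, E) = -½*7 = -7/2)
l(P, R) = R² + 2*P (l(P, R) = (P + R²) + P = R² + 2*P)
v(B) = 1
g(A) = (-7/2 + A)/(2*A) (g(A) = (A - 7/2)/(A + A) = (-7/2 + A)/((2*A)) = (-7/2 + A)*(1/(2*A)) = (-7/2 + A)/(2*A))
g(l(Z(4), 8)) - v(-60) = (-7 + 2*(8² + 2*(2 - 1*4)))/(4*(8² + 2*(2 - 1*4))) - 1*1 = (-7 + 2*(64 + 2*(2 - 4)))/(4*(64 + 2*(2 - 4))) - 1 = (-7 + 2*(64 + 2*(-2)))/(4*(64 + 2*(-2))) - 1 = (-7 + 2*(64 - 4))/(4*(64 - 4)) - 1 = (¼)*(-7 + 2*60)/60 - 1 = (¼)*(1/60)*(-7 + 120) - 1 = (¼)*(1/60)*113 - 1 = 113/240 - 1 = -127/240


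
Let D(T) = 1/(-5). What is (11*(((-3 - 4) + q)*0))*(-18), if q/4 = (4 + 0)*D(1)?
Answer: 0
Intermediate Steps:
D(T) = -⅕ (D(T) = 1*(-⅕) = -⅕)
q = -16/5 (q = 4*((4 + 0)*(-⅕)) = 4*(4*(-⅕)) = 4*(-⅘) = -16/5 ≈ -3.2000)
(11*(((-3 - 4) + q)*0))*(-18) = (11*(((-3 - 4) - 16/5)*0))*(-18) = (11*((-7 - 16/5)*0))*(-18) = (11*(-51/5*0))*(-18) = (11*0)*(-18) = 0*(-18) = 0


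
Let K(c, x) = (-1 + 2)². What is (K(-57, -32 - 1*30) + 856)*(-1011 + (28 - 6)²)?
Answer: -451639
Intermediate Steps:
K(c, x) = 1 (K(c, x) = 1² = 1)
(K(-57, -32 - 1*30) + 856)*(-1011 + (28 - 6)²) = (1 + 856)*(-1011 + (28 - 6)²) = 857*(-1011 + 22²) = 857*(-1011 + 484) = 857*(-527) = -451639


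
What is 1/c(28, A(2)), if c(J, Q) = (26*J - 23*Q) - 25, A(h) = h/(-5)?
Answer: 5/3561 ≈ 0.0014041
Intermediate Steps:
A(h) = -h/5 (A(h) = h*(-⅕) = -h/5)
c(J, Q) = -25 - 23*Q + 26*J (c(J, Q) = (-23*Q + 26*J) - 25 = -25 - 23*Q + 26*J)
1/c(28, A(2)) = 1/(-25 - (-23)*2/5 + 26*28) = 1/(-25 - 23*(-⅖) + 728) = 1/(-25 + 46/5 + 728) = 1/(3561/5) = 5/3561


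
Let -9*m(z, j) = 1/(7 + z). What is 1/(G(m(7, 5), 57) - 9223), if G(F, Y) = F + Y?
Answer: -126/1154917 ≈ -0.00010910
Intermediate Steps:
m(z, j) = -1/(9*(7 + z))
1/(G(m(7, 5), 57) - 9223) = 1/((-1/(63 + 9*7) + 57) - 9223) = 1/((-1/(63 + 63) + 57) - 9223) = 1/((-1/126 + 57) - 9223) = 1/(7181/126 - 9223) = 1/(-1154917/126) = -126/1154917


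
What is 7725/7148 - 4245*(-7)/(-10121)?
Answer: -134218095/72344908 ≈ -1.8553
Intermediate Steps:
7725/7148 - 4245*(-7)/(-10121) = 7725*(1/7148) + 29715*(-1/10121) = 7725/7148 - 29715/10121 = -134218095/72344908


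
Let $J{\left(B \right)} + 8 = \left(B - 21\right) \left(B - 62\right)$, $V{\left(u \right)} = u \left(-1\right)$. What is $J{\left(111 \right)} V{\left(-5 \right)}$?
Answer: $22010$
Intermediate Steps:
$V{\left(u \right)} = - u$
$J{\left(B \right)} = -8 + \left(-62 + B\right) \left(-21 + B\right)$ ($J{\left(B \right)} = -8 + \left(B - 21\right) \left(B - 62\right) = -8 + \left(B - 21\right) \left(-62 + B\right) = -8 + \left(-21 + B\right) \left(-62 + B\right) = -8 + \left(-62 + B\right) \left(-21 + B\right)$)
$J{\left(111 \right)} V{\left(-5 \right)} = \left(1294 + 111^{2} - 9213\right) \left(\left(-1\right) \left(-5\right)\right) = \left(1294 + 12321 - 9213\right) 5 = 4402 \cdot 5 = 22010$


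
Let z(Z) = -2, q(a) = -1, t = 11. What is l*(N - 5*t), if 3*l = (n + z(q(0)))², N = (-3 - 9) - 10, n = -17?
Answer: -27797/3 ≈ -9265.7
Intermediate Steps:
N = -22 (N = -12 - 10 = -22)
l = 361/3 (l = (-17 - 2)²/3 = (⅓)*(-19)² = (⅓)*361 = 361/3 ≈ 120.33)
l*(N - 5*t) = 361*(-22 - 5*11)/3 = 361*(-22 - 1*55)/3 = 361*(-22 - 55)/3 = (361/3)*(-77) = -27797/3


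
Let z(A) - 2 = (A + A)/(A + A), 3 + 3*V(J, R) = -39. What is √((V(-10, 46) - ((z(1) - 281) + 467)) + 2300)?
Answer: 3*√233 ≈ 45.793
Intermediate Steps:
V(J, R) = -14 (V(J, R) = -1 + (⅓)*(-39) = -1 - 13 = -14)
z(A) = 3 (z(A) = 2 + (A + A)/(A + A) = 2 + (2*A)/((2*A)) = 2 + (2*A)*(1/(2*A)) = 2 + 1 = 3)
√((V(-10, 46) - ((z(1) - 281) + 467)) + 2300) = √((-14 - ((3 - 281) + 467)) + 2300) = √((-14 - (-278 + 467)) + 2300) = √((-14 - 1*189) + 2300) = √((-14 - 189) + 2300) = √(-203 + 2300) = √2097 = 3*√233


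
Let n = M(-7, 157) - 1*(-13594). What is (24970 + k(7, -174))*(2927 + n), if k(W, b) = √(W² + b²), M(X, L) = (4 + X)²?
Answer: 412754100 + 82650*√1213 ≈ 4.1563e+8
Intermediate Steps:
n = 13603 (n = (4 - 7)² - 1*(-13594) = (-3)² + 13594 = 9 + 13594 = 13603)
(24970 + k(7, -174))*(2927 + n) = (24970 + √(7² + (-174)²))*(2927 + 13603) = (24970 + √(49 + 30276))*16530 = (24970 + √30325)*16530 = (24970 + 5*√1213)*16530 = 412754100 + 82650*√1213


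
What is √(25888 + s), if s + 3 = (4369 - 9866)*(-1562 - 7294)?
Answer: √48707317 ≈ 6979.1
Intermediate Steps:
s = 48681429 (s = -3 + (4369 - 9866)*(-1562 - 7294) = -3 - 5497*(-8856) = -3 + 48681432 = 48681429)
√(25888 + s) = √(25888 + 48681429) = √48707317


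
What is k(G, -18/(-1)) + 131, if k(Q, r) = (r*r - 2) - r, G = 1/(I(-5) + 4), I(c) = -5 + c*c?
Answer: 435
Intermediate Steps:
I(c) = -5 + c²
G = 1/24 (G = 1/((-5 + (-5)²) + 4) = 1/((-5 + 25) + 4) = 1/(20 + 4) = 1/24 ≈ 0.041667)
k(Q, r) = -2 + r² - r (k(Q, r) = (r² - 2) - r = (-2 + r²) - r = -2 + r² - r)
k(G, -18/(-1)) + 131 = (-2 + (-18/(-1))² - (-18)/(-1)) + 131 = (-2 + (-18*(-1))² - (-18)*(-1)) + 131 = (-2 + 18² - 1*18) + 131 = (-2 + 324 - 18) + 131 = 304 + 131 = 435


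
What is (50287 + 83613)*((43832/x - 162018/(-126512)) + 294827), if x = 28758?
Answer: 8976817171706073625/227389506 ≈ 3.9478e+10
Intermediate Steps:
(50287 + 83613)*((43832/x - 162018/(-126512)) + 294827) = (50287 + 83613)*((43832/28758 - 162018/(-126512)) + 294827) = 133900*((43832*(1/28758) - 162018*(-1/126512)) + 294827) = 133900*((21916/14379 + 81009/63256) + 294827) = 133900*(2551146907/909558024 + 294827) = 133900*(268164814688755/909558024) = 8976817171706073625/227389506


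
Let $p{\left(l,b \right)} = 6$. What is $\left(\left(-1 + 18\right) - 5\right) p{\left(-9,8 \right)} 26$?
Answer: $1872$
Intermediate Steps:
$\left(\left(-1 + 18\right) - 5\right) p{\left(-9,8 \right)} 26 = \left(\left(-1 + 18\right) - 5\right) 6 \cdot 26 = \left(17 - 5\right) 6 \cdot 26 = 12 \cdot 6 \cdot 26 = 72 \cdot 26 = 1872$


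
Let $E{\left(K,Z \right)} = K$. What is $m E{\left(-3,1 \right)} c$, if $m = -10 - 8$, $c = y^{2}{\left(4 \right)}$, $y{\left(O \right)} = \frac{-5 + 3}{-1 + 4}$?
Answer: $24$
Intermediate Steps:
$y{\left(O \right)} = - \frac{2}{3}$
$c = \frac{4}{9}$ ($c = \left(- \frac{2}{3}\right)^{2} = \frac{4}{9} \approx 0.44444$)
$m = -18$
$m E{\left(-3,1 \right)} c = \left(-18\right) \left(-3\right) \frac{4}{9} = 54 \cdot \frac{4}{9} = 24$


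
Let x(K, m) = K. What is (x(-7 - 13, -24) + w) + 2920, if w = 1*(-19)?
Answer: 2881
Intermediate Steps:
w = -19
(x(-7 - 13, -24) + w) + 2920 = ((-7 - 13) - 19) + 2920 = (-20 - 19) + 2920 = -39 + 2920 = 2881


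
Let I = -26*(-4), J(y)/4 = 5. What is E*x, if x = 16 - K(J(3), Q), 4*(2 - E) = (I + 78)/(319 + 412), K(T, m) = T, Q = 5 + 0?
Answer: -5666/731 ≈ -7.7510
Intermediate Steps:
J(y) = 20 (J(y) = 4*5 = 20)
Q = 5
I = 104
E = 2833/1462 (E = 2 - (104 + 78)/(4*(319 + 412)) = 2 - 91/(2*731) = 2 - ¼*182/731 = 2 - 91/1462 = 2833/1462 ≈ 1.9378)
x = -4 (x = 16 - 1*20 = 16 - 20 = -4)
E*x = (2833/1462)*(-4) = -5666/731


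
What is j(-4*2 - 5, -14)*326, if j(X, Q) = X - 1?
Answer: -4564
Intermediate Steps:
j(X, Q) = -1 + X
j(-4*2 - 5, -14)*326 = (-1 + (-4*2 - 5))*326 = (-1 + (-8 - 5))*326 = (-1 - 13)*326 = -14*326 = -4564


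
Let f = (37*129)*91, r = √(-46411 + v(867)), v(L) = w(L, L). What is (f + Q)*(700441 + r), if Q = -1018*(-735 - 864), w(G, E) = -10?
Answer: 1444396897125 + 2062125*I*√46421 ≈ 1.4444e+12 + 4.443e+8*I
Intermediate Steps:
v(L) = -10
r = I*√46421 (r = √(-46411 - 10) = √(-46421) = I*√46421 ≈ 215.46*I)
Q = 1627782 (Q = -1018*(-1599) = 1627782)
f = 434343 (f = 4773*91 = 434343)
(f + Q)*(700441 + r) = (434343 + 1627782)*(700441 + I*√46421) = 2062125*(700441 + I*√46421) = 1444396897125 + 2062125*I*√46421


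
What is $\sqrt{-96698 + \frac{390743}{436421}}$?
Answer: $\frac{i \sqrt{18417248614575415}}{436421} \approx 310.96 i$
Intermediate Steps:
$\sqrt{-96698 + \frac{390743}{436421}} = \sqrt{- \frac{42200647115}{436421}} = \frac{i \sqrt{18417248614575415}}{436421}$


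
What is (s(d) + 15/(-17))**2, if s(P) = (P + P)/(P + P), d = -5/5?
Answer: 4/289 ≈ 0.013841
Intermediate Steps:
d = -1 (d = -5*1/5 = -1)
s(P) = 1 (s(P) = (2*P)/((2*P)) = (2*P)*(1/(2*P)) = 1)
(s(d) + 15/(-17))**2 = (1 + 15/(-17))**2 = (1 + 15*(-1/17))**2 = (1 - 15/17)**2 = (2/17)**2 = 4/289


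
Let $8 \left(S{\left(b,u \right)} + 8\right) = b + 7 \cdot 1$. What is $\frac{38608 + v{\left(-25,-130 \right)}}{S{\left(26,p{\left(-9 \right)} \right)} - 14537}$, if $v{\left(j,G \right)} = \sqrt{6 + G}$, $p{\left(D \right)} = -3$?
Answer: $- \frac{308864}{116327} - \frac{16 i \sqrt{31}}{116327} \approx -2.6551 - 0.00076581 i$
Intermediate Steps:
$S{\left(b,u \right)} = - \frac{57}{8} + \frac{b}{8}$ ($S{\left(b,u \right)} = -8 + \frac{b + 7 \cdot 1}{8} = -8 + \frac{b + 7}{8} = -8 + \frac{7 + b}{8} = -8 + \left(\frac{7}{8} + \frac{b}{8}\right) = - \frac{57}{8} + \frac{b}{8}$)
$\frac{38608 + v{\left(-25,-130 \right)}}{S{\left(26,p{\left(-9 \right)} \right)} - 14537} = \frac{38608 + \sqrt{6 - 130}}{\left(- \frac{57}{8} + \frac{1}{8} \cdot 26\right) - 14537} = \frac{38608 + \sqrt{-124}}{\left(- \frac{57}{8} + \frac{13}{4}\right) - 14537} = \frac{38608 + 2 i \sqrt{31}}{- \frac{31}{8} - 14537} = \frac{38608 + 2 i \sqrt{31}}{- \frac{116327}{8}} = \left(38608 + 2 i \sqrt{31}\right) \left(- \frac{8}{116327}\right) = - \frac{308864}{116327} - \frac{16 i \sqrt{31}}{116327}$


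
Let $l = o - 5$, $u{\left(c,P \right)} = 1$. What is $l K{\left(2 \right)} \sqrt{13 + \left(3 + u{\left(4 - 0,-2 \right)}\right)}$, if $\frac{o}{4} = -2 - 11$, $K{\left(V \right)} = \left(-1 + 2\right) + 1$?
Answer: $- 114 \sqrt{17} \approx -470.03$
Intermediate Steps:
$K{\left(V \right)} = 2$ ($K{\left(V \right)} = 1 + 1 = 2$)
$o = -52$ ($o = 4 \left(-2 - 11\right) = 4 \left(-13\right) = -52$)
$l = -57$ ($l = -52 - 5 = -57$)
$l K{\left(2 \right)} \sqrt{13 + \left(3 + u{\left(4 - 0,-2 \right)}\right)} = \left(-57\right) 2 \sqrt{13 + \left(3 + 1\right)} = - 114 \sqrt{13 + 4} = - 114 \sqrt{17}$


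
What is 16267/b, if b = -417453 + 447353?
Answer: 16267/29900 ≈ 0.54405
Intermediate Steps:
b = 29900
16267/b = 16267/29900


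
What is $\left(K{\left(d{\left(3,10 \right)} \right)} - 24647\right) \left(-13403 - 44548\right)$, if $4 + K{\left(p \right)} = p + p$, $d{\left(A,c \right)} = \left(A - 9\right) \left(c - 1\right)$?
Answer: $1434808809$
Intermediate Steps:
$d{\left(A,c \right)} = \left(-1 + c\right) \left(-9 + A\right)$ ($d{\left(A,c \right)} = \left(-9 + A\right) \left(-1 + c\right) = \left(-1 + c\right) \left(-9 + A\right)$)
$K{\left(p \right)} = -4 + 2 p$ ($K{\left(p \right)} = -4 + \left(p + p\right) = -4 + 2 p$)
$\left(K{\left(d{\left(3,10 \right)} \right)} - 24647\right) \left(-13403 - 44548\right) = \left(\left(-4 + 2 \left(9 - 3 - 90 + 3 \cdot 10\right)\right) - 24647\right) \left(-13403 - 44548\right) = \left(\left(-4 + 2 \left(9 - 3 - 90 + 30\right)\right) - 24647\right) \left(-57951\right) = \left(\left(-4 + 2 \left(-54\right)\right) - 24647\right) \left(-57951\right) = \left(\left(-4 - 108\right) - 24647\right) \left(-57951\right) = \left(-112 - 24647\right) \left(-57951\right) = \left(-24759\right) \left(-57951\right) = 1434808809$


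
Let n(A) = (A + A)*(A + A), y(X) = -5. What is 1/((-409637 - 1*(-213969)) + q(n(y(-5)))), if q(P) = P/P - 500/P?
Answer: -1/195672 ≈ -5.1106e-6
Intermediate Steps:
n(A) = 4*A² (n(A) = (2*A)*(2*A) = 4*A²)
q(P) = 1 - 500/P
1/((-409637 - 1*(-213969)) + q(n(y(-5)))) = 1/((-409637 - 1*(-213969)) + (-500 + 4*(-5)²)/((4*(-5)²))) = 1/((-409637 + 213969) + (-500 + 4*25)/((4*25))) = 1/(-195668 + (-500 + 100)/100) = 1/(-195668 + (1/100)*(-400)) = 1/(-195668 - 4) = 1/(-195672) = -1/195672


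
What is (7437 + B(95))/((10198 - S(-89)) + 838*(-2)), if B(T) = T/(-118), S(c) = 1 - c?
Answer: 877471/994976 ≈ 0.88190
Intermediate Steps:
B(T) = -T/118 (B(T) = T*(-1/118) = -T/118)
(7437 + B(95))/((10198 - S(-89)) + 838*(-2)) = (7437 - 1/118*95)/((10198 - (1 - 1*(-89))) + 838*(-2)) = (7437 - 95/118)/((10198 - (1 + 89)) - 1676) = 877471/(118*((10198 - 1*90) - 1676)) = 877471/(118*((10198 - 90) - 1676)) = 877471/(118*(10108 - 1676)) = (877471/118)/8432 = (877471/118)*(1/8432) = 877471/994976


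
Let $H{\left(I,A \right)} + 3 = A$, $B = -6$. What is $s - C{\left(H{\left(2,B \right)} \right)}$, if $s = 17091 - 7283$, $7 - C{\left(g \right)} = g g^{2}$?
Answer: $9072$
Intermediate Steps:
$H{\left(I,A \right)} = -3 + A$
$C{\left(g \right)} = 7 - g^{3}$ ($C{\left(g \right)} = 7 - g g^{2} = 7 - g^{3}$)
$s = 9808$
$s - C{\left(H{\left(2,B \right)} \right)} = 9808 - \left(7 - \left(-3 - 6\right)^{3}\right) = 9808 - \left(7 - \left(-9\right)^{3}\right) = 9808 - \left(7 - -729\right) = 9808 - \left(7 + 729\right) = 9808 - 736 = 9072$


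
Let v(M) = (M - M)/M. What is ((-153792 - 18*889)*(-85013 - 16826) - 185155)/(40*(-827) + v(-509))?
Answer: -17291466011/33080 ≈ -5.2272e+5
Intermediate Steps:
v(M) = 0 (v(M) = 0/M = 0)
((-153792 - 18*889)*(-85013 - 16826) - 185155)/(40*(-827) + v(-509)) = ((-153792 - 18*889)*(-85013 - 16826) - 185155)/(40*(-827) + 0) = ((-153792 - 16002)*(-101839) - 185155)/(-33080 + 0) = (-169794*(-101839) - 185155)/(-33080) = (17291651166 - 185155)*(-1/33080) = 17291466011*(-1/33080) = -17291466011/33080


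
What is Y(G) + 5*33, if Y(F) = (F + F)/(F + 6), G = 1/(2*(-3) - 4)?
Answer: 9733/59 ≈ 164.97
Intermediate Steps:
G = -⅒ (G = 1/(-6 - 4) = 1/(-10) = -⅒ ≈ -0.10000)
Y(F) = 2*F/(6 + F) (Y(F) = (2*F)/(6 + F) = 2*F/(6 + F))
Y(G) + 5*33 = 2*(-⅒)/(6 - ⅒) + 5*33 = 2*(-⅒)/(59/10) + 165 = 2*(-⅒)*(10/59) + 165 = -2/59 + 165 = 9733/59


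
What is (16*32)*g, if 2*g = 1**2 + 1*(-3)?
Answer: -512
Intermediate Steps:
g = -1 (g = (1**2 + 1*(-3))/2 = (1 - 3)/2 = (1/2)*(-2) = -1)
(16*32)*g = (16*32)*(-1) = 512*(-1) = -512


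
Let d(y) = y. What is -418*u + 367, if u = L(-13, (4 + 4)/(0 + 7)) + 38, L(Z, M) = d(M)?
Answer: -111963/7 ≈ -15995.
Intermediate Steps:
L(Z, M) = M
u = 274/7 (u = (4 + 4)/(0 + 7) + 38 = 8/7 + 38 = 274/7 ≈ 39.143)
-418*u + 367 = -418*274/7 + 367 = -114532/7 + 367 = -111963/7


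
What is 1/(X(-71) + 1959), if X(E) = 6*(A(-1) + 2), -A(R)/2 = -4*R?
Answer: 1/1923 ≈ 0.00052002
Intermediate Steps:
A(R) = 8*R (A(R) = -(-8)*R = 8*R)
X(E) = -36 (X(E) = 6*(8*(-1) + 2) = 6*(-8 + 2) = 6*(-6) = -36)
1/(X(-71) + 1959) = 1/(-36 + 1959) = 1/1923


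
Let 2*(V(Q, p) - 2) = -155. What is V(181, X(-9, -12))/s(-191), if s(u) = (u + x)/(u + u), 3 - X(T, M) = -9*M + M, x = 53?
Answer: -28841/138 ≈ -208.99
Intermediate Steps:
X(T, M) = 3 + 8*M (X(T, M) = 3 - (-9*M + M) = 3 - (-8)*M = 3 + 8*M)
V(Q, p) = -151/2 (V(Q, p) = 2 + (1/2)*(-155) = 2 - 155/2 = -151/2)
s(u) = (53 + u)/(2*u) (s(u) = (u + 53)/(u + u) = (53 + u)/((2*u)) = (53 + u)*(1/(2*u)) = (53 + u)/(2*u))
V(181, X(-9, -12))/s(-191) = -151*(-382/(53 - 191))/2 = -151/(2*((1/2)*(-1/191)*(-138))) = -151/(2*69/191) = -151/2*191/69 = -28841/138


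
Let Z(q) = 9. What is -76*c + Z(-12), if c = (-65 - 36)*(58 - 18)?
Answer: 307049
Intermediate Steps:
c = -4040 (c = -101*40 = -4040)
-76*c + Z(-12) = -76*(-4040) + 9 = 307040 + 9 = 307049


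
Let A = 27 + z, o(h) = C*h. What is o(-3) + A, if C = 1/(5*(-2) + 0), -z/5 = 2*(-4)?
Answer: 673/10 ≈ 67.300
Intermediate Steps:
z = 40 (z = -10*(-4) = -5*(-8) = 40)
C = -⅒ (C = 1/(-10 + 0) = 1/(-10) = -⅒ ≈ -0.10000)
o(h) = -h/10
A = 67 (A = 27 + 40 = 67)
o(-3) + A = -⅒*(-3) + 67 = 3/10 + 67 = 673/10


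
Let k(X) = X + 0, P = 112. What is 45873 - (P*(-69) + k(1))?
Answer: 53600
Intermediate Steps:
k(X) = X
45873 - (P*(-69) + k(1)) = 45873 - (112*(-69) + 1) = 45873 - (-7728 + 1) = 45873 - 1*(-7727) = 45873 + 7727 = 53600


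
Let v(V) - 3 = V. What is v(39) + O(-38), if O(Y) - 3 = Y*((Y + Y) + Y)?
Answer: 4377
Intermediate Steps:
O(Y) = 3 + 3*Y**2 (O(Y) = 3 + Y*((Y + Y) + Y) = 3 + Y*(2*Y + Y) = 3 + Y*(3*Y) = 3 + 3*Y**2)
v(V) = 3 + V
v(39) + O(-38) = (3 + 39) + (3 + 3*(-38)**2) = 42 + (3 + 3*1444) = 42 + (3 + 4332) = 42 + 4335 = 4377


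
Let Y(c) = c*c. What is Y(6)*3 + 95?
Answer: 203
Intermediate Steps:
Y(c) = c²
Y(6)*3 + 95 = 6²*3 + 95 = 36*3 + 95 = 108 + 95 = 203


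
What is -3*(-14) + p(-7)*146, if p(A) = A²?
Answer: 7196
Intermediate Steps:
-3*(-14) + p(-7)*146 = -3*(-14) + (-7)²*146 = 42 + 49*146 = 42 + 7154 = 7196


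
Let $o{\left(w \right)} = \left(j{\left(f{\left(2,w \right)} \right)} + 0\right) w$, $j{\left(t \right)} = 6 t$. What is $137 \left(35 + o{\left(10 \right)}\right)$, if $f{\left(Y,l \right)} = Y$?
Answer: $21235$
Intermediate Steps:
$o{\left(w \right)} = 12 w$ ($o{\left(w \right)} = \left(6 \cdot 2 + 0\right) w = \left(12 + 0\right) w = 12 w$)
$137 \left(35 + o{\left(10 \right)}\right) = 137 \left(35 + 12 \cdot 10\right) = 137 \left(35 + 120\right) = 137 \cdot 155 = 21235$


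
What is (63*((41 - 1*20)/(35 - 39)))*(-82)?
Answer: 54243/2 ≈ 27122.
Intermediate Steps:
(63*((41 - 1*20)/(35 - 39)))*(-82) = (63*((41 - 20)/(-4)))*(-82) = (63*(21*(-¼)))*(-82) = (63*(-21/4))*(-82) = -1323/4*(-82) = 54243/2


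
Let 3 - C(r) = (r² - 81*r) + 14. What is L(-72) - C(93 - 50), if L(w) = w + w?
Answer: -1767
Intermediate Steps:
L(w) = 2*w
C(r) = -11 - r² + 81*r (C(r) = 3 - ((r² - 81*r) + 14) = 3 - (14 + r² - 81*r) = 3 + (-14 - r² + 81*r) = -11 - r² + 81*r)
L(-72) - C(93 - 50) = 2*(-72) - (-11 - (93 - 50)² + 81*(93 - 50)) = -144 - (-11 - 1*43² + 81*43) = -144 - (-11 - 1*1849 + 3483) = -144 - (-11 - 1849 + 3483) = -144 - 1*1623 = -144 - 1623 = -1767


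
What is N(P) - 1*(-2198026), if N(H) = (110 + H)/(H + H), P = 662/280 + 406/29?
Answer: 10071372823/4582 ≈ 2.1980e+6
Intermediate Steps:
P = 2291/140 (P = 662*(1/280) + 406*(1/29) = 331/140 + 14 = 2291/140 ≈ 16.364)
N(H) = (110 + H)/(2*H) (N(H) = (110 + H)/((2*H)) = (110 + H)*(1/(2*H)) = (110 + H)/(2*H))
N(P) - 1*(-2198026) = (110 + 2291/140)/(2*(2291/140)) - 1*(-2198026) = (1/2)*(140/2291)*(17691/140) + 2198026 = 17691/4582 + 2198026 = 10071372823/4582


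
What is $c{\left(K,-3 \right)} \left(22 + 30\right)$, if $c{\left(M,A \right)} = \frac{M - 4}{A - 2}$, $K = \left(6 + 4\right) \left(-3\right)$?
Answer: $\frac{1768}{5} \approx 353.6$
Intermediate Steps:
$K = -30$ ($K = 10 \left(-3\right) = -30$)
$c{\left(M,A \right)} = \frac{-4 + M}{-2 + A}$
$c{\left(K,-3 \right)} \left(22 + 30\right) = \frac{-4 - 30}{-2 - 3} \left(22 + 30\right) = \frac{1}{-5} \left(-34\right) 52 = \left(- \frac{1}{5}\right) \left(-34\right) 52 = \frac{34}{5} \cdot 52 = \frac{1768}{5}$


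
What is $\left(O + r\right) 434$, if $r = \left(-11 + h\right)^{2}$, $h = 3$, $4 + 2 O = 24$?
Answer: $32116$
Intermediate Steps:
$O = 10$ ($O = -2 + \frac{1}{2} \cdot 24 = -2 + 12 = 10$)
$r = 64$ ($r = \left(-11 + 3\right)^{2} = \left(-8\right)^{2} = 64$)
$\left(O + r\right) 434 = \left(10 + 64\right) 434 = 74 \cdot 434 = 32116$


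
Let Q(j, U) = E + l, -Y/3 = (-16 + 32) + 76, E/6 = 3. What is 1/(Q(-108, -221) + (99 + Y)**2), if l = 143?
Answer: 1/31490 ≈ 3.1756e-5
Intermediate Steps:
E = 18 (E = 6*3 = 18)
Y = -276 (Y = -3*((-16 + 32) + 76) = -3*(16 + 76) = -3*92 = -276)
Q(j, U) = 161 (Q(j, U) = 18 + 143 = 161)
1/(Q(-108, -221) + (99 + Y)**2) = 1/(161 + (99 - 276)**2) = 1/(161 + (-177)**2) = 1/(161 + 31329) = 1/31490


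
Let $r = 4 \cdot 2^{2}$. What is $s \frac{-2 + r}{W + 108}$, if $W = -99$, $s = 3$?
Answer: $\frac{14}{3} \approx 4.6667$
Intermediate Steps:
$r = 16$ ($r = 4 \cdot 4 = 16$)
$s \frac{-2 + r}{W + 108} = 3 \frac{-2 + 16}{-99 + 108} = 3 \cdot \frac{14}{9} = \frac{14}{3}$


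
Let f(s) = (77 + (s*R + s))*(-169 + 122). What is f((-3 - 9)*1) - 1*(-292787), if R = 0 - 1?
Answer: 289168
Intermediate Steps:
R = -1
f(s) = -3619 (f(s) = (77 + (s*(-1) + s))*(-169 + 122) = (77 + (-s + s))*(-47) = (77 + 0)*(-47) = 77*(-47) = -3619)
f((-3 - 9)*1) - 1*(-292787) = -3619 - 1*(-292787) = -3619 + 292787 = 289168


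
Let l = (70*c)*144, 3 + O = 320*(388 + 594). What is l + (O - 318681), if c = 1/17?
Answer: -65468/17 ≈ -3851.1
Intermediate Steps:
c = 1/17 ≈ 0.058824
O = 314237 (O = -3 + 320*(388 + 594) = -3 + 320*982 = -3 + 314240 = 314237)
l = 10080/17 (l = (70*(1/17))*144 = (70/17)*144 = 10080/17 ≈ 592.94)
l + (O - 318681) = 10080/17 + (314237 - 318681) = 10080/17 - 4444 = -65468/17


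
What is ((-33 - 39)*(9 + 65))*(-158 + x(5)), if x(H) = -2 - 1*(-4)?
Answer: 831168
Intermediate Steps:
x(H) = 2 (x(H) = -2 + 4 = 2)
((-33 - 39)*(9 + 65))*(-158 + x(5)) = ((-33 - 39)*(9 + 65))*(-158 + 2) = -72*74*(-156) = -5328*(-156) = 831168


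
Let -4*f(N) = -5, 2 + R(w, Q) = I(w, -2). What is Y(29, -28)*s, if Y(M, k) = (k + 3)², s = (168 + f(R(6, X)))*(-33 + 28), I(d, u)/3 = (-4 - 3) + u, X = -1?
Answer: -2115625/4 ≈ -5.2891e+5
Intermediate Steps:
I(d, u) = -21 + 3*u (I(d, u) = 3*((-4 - 3) + u) = 3*(-7 + u) = -21 + 3*u)
R(w, Q) = -29 (R(w, Q) = -2 + (-21 + 3*(-2)) = -2 + (-21 - 6) = -2 - 27 = -29)
f(N) = 5/4 (f(N) = -¼*(-5) = 5/4)
s = -3385/4 (s = (168 + 5/4)*(-33 + 28) = (677/4)*(-5) = -3385/4 ≈ -846.25)
Y(M, k) = (3 + k)²
Y(29, -28)*s = (3 - 28)²*(-3385/4) = (-25)²*(-3385/4) = 625*(-3385/4) = -2115625/4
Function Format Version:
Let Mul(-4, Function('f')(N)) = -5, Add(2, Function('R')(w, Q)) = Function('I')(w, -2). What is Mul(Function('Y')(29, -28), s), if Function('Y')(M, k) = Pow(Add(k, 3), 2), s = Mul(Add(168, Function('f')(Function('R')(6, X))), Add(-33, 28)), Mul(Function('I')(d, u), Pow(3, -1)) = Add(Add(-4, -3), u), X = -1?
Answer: Rational(-2115625, 4) ≈ -5.2891e+5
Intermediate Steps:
Function('I')(d, u) = Add(-21, Mul(3, u)) (Function('I')(d, u) = Mul(3, Add(Add(-4, -3), u)) = Mul(3, Add(-7, u)) = Add(-21, Mul(3, u)))
Function('R')(w, Q) = -29 (Function('R')(w, Q) = Add(-2, Add(-21, Mul(3, -2))) = Add(-2, Add(-21, -6)) = Add(-2, -27) = -29)
Function('f')(N) = Rational(5, 4) (Function('f')(N) = Mul(Rational(-1, 4), -5) = Rational(5, 4))
s = Rational(-3385, 4) (s = Mul(Add(168, Rational(5, 4)), Add(-33, 28)) = Mul(Rational(677, 4), -5) = Rational(-3385, 4) ≈ -846.25)
Function('Y')(M, k) = Pow(Add(3, k), 2)
Mul(Function('Y')(29, -28), s) = Mul(Pow(Add(3, -28), 2), Rational(-3385, 4)) = Mul(Pow(-25, 2), Rational(-3385, 4)) = Mul(625, Rational(-3385, 4)) = Rational(-2115625, 4)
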